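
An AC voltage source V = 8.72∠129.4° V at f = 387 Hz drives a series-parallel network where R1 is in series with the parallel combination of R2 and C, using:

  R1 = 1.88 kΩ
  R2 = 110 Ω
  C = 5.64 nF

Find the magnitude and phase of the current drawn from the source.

Step 1 — Angular frequency: ω = 2π·f = 2π·387 = 2432 rad/s.
Step 2 — Component impedances:
  R1: Z = R = 1880 Ω
  R2: Z = R = 110 Ω
  C: Z = 1/(jωC) = -j/(ω·C) = 0 - j7.292e+04 Ω
Step 3 — Parallel branch: R2 || C = 1/(1/R2 + 1/C) = 110 - j0.1659 Ω.
Step 4 — Series with R1: Z_total = R1 + (R2 || C) = 1990 - j0.1659 Ω = 1990∠-0.0° Ω.
Step 5 — Source phasor: V = 8.72∠129.4° V = -5.535 + j6.738 V.
Step 6 — Ohm's law: I = V / Z_total = (-5.535 + j6.738) / (1990 - j0.1659) = -0.002782 + j0.003386 A.
Step 7 — Convert to polar: |I| = 0.004382 A, ∠I = 129.4°.

I = 0.004382∠129.4° A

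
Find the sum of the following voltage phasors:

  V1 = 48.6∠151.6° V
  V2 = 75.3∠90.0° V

Step 1 — Convert each phasor to rectangular form:
  V1 = 48.6·(cos(151.6°) + j·sin(151.6°)) = -42.75 + j23.12 V
  V2 = 75.3·(cos(90.0°) + j·sin(90.0°)) = 0 + j75.3 V
Step 2 — Sum components: V_total = -42.75 + j98.42 V.
Step 3 — Convert to polar: |V_total| = 107.3 V, ∠V_total = 113.5°.

V_total = 107.3∠113.5° V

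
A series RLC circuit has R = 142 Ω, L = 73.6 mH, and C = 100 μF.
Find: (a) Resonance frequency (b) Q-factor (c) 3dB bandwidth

Step 1 — Resonance condition Im(Z)=0 gives ω₀ = 1/√(LC).
Step 2 — ω₀ = 1/√(0.0736·0.0001) = 368.6 rad/s.
Step 3 — f₀ = ω₀/(2π) = 58.67 Hz.
Step 4 — Series Q: Q = ω₀L/R = 368.6·0.0736/142 = 0.1911.
Step 5 — 3dB bandwidth: Δω = ω₀/Q = 1929 rad/s; BW = Δω/(2π) = 307.1 Hz.

(a) f₀ = 58.67 Hz  (b) Q = 0.1911  (c) BW = 307.1 Hz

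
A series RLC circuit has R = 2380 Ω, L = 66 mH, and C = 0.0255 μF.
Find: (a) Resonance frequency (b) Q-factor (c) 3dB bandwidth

Step 1 — Resonance condition Im(Z)=0 gives ω₀ = 1/√(LC).
Step 2 — ω₀ = 1/√(0.066·2.55e-08) = 2.438e+04 rad/s.
Step 3 — f₀ = ω₀/(2π) = 3880 Hz.
Step 4 — Series Q: Q = ω₀L/R = 2.438e+04·0.066/2380 = 0.676.
Step 5 — 3dB bandwidth: Δω = ω₀/Q = 3.606e+04 rad/s; BW = Δω/(2π) = 5739 Hz.

(a) f₀ = 3880 Hz  (b) Q = 0.676  (c) BW = 5739 Hz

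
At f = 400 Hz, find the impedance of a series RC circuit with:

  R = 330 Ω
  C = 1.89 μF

Step 1 — Angular frequency: ω = 2π·f = 2π·400 = 2513 rad/s.
Step 2 — Component impedances:
  R: Z = R = 330 Ω
  C: Z = 1/(jωC) = -j/(ω·C) = 0 - j210.5 Ω
Step 3 — Series combination: Z_total = R + C = 330 - j210.5 Ω = 391.4∠-32.5° Ω.

Z = 330 - j210.5 Ω = 391.4∠-32.5° Ω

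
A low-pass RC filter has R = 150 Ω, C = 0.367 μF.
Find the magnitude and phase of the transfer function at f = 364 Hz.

Step 1 — Angular frequency: ω = 2π·364 = 2287 rad/s.
Step 2 — Transfer function: H(jω) = 1/(1 + jωRC).
Step 3 — Denominator: 1 + jωRC = 1 + j·2287·150·3.67e-07 = 1 + j0.1259.
Step 4 — H = 0.9844 - j0.1239.
Step 5 — Magnitude: |H| = 0.9922 (-0.1 dB); phase: φ = -7.2°.

|H| = 0.9922 (-0.1 dB), φ = -7.2°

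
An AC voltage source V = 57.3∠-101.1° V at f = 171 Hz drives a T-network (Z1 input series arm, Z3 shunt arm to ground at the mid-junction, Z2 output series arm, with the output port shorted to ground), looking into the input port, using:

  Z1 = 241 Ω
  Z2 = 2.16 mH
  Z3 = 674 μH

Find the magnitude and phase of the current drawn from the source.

Step 1 — Angular frequency: ω = 2π·f = 2π·171 = 1074 rad/s.
Step 2 — Component impedances:
  Z1: Z = R = 241 Ω
  Z2: Z = jωL = j·1074·0.00216 = 0 + j2.321 Ω
  Z3: Z = jωL = j·1074·0.000674 = 0 + j0.7242 Ω
Step 3 — With the output port shorted to ground, the output series arm Z2 runs from the junction to ground; the shunt arm Z3 also runs from the junction to ground. They appear in parallel: Z3 || Z2 = 0 + j0.5519 Ω.
Step 4 — Series with input arm Z1: Z_in = Z1 + (Z3 || Z2) = 241 + j0.5519 Ω = 241∠0.1° Ω.
Step 5 — Source phasor: V = 57.3∠-101.1° V = -11.03 - j56.23 V.
Step 6 — Ohm's law: I = V / Z_total = (-11.03 - j56.23) / (241 + j0.5519) = -0.04631 - j0.2332 A.
Step 7 — Convert to polar: |I| = 0.2378 A, ∠I = -101.2°.

I = 0.2378∠-101.2° A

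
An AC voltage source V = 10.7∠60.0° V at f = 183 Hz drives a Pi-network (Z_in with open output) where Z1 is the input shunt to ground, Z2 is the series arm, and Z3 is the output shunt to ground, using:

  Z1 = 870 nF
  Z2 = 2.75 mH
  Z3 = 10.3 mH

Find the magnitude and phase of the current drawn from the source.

Step 1 — Angular frequency: ω = 2π·f = 2π·183 = 1150 rad/s.
Step 2 — Component impedances:
  Z1: Z = 1/(jωC) = -j/(ω·C) = 0 - j999.7 Ω
  Z2: Z = jωL = j·1150·0.00275 = 0 + j3.162 Ω
  Z3: Z = jωL = j·1150·0.0103 = 0 + j11.84 Ω
Step 3 — With open output, the series arm Z2 and the output shunt Z3 appear in series to ground: Z2 + Z3 = 0 + j15.01 Ω.
Step 4 — Parallel with input shunt Z1: Z_in = Z1 || (Z2 + Z3) = 0 + j15.23 Ω = 15.23∠90.0° Ω.
Step 5 — Source phasor: V = 10.7∠60.0° V = 5.35 + j9.266 V.
Step 6 — Ohm's law: I = V / Z_total = (5.35 + j9.266) / (0 + j15.23) = 0.6083 - j0.3512 A.
Step 7 — Convert to polar: |I| = 0.7024 A, ∠I = -30.0°.

I = 0.7024∠-30.0° A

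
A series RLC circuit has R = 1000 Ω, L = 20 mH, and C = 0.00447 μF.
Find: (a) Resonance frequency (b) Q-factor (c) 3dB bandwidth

Step 1 — Resonance: ω₀ = 1/√(LC) = 1/√(0.02·4.47e-09) = 1.058e+05 rad/s.
Step 2 — f₀ = ω₀/(2π) = 1.683e+04 Hz.
Step 3 — Series Q: Q = ω₀L/R = 1.058e+05·0.02/1000 = 2.115.
Step 4 — Bandwidth: Δω = ω₀/Q = 5e+04 rad/s; BW = Δω/(2π) = 7958 Hz.

(a) f₀ = 1.683e+04 Hz  (b) Q = 2.115  (c) BW = 7958 Hz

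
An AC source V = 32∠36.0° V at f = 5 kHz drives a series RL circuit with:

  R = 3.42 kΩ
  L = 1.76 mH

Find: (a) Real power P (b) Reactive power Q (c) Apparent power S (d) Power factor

Step 1 — Angular frequency: ω = 2π·f = 2π·5000 = 3.142e+04 rad/s.
Step 2 — Component impedances:
  R: Z = R = 3420 Ω
  L: Z = jωL = j·3.142e+04·0.00176 = 0 + j55.29 Ω
Step 3 — Series combination: Z_total = R + L = 3420 + j55.29 Ω = 3420∠0.9° Ω.
Step 4 — Source phasor: V = 32∠36.0° V = 25.89 + j18.81 V.
Step 5 — Current: I = V / Z = 0.007657 + j0.005376 A = 0.009356∠35.1° A.
Step 6 — Complex power: S = V·I* = 0.2993 + j0.004839 VA.
Step 7 — Real power: P = Re(S) = 0.2993 W.
Step 8 — Reactive power: Q = Im(S) = 0.004839 VAR.
Step 9 — Apparent power: |S| = 0.2994 VA.
Step 10 — Power factor: PF = P/|S| = 0.9999 (lagging).

(a) P = 0.2993 W  (b) Q = 0.004839 VAR  (c) S = 0.2994 VA  (d) PF = 0.9999 (lagging)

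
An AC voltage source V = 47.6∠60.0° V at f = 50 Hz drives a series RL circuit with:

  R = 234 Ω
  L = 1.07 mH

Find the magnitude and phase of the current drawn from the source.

Step 1 — Angular frequency: ω = 2π·f = 2π·50 = 314.2 rad/s.
Step 2 — Component impedances:
  R: Z = R = 234 Ω
  L: Z = jωL = j·314.2·0.00107 = 0 + j0.3362 Ω
Step 3 — Series combination: Z_total = R + L = 234 + j0.3362 Ω = 234∠0.1° Ω.
Step 4 — Source phasor: V = 47.6∠60.0° V = 23.8 + j41.22 V.
Step 5 — Ohm's law: I = V / Z_total = (23.8 + j41.22) / (234 + j0.3362) = 0.102 + j0.176 A.
Step 6 — Convert to polar: |I| = 0.2034 A, ∠I = 59.9°.

I = 0.2034∠59.9° A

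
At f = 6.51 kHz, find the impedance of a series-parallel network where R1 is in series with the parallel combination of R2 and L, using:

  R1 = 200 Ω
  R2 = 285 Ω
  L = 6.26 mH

Step 1 — Angular frequency: ω = 2π·f = 2π·6510 = 4.09e+04 rad/s.
Step 2 — Component impedances:
  R1: Z = R = 200 Ω
  R2: Z = R = 285 Ω
  L: Z = jωL = j·4.09e+04·0.00626 = 0 + j256.1 Ω
Step 3 — Parallel branch: R2 || L = 1/(1/R2 + 1/L) = 127.3 + j141.7 Ω.
Step 4 — Series with R1: Z_total = R1 + (R2 || L) = 327.3 + j141.7 Ω = 356.6∠23.4° Ω.

Z = 327.3 + j141.7 Ω = 356.6∠23.4° Ω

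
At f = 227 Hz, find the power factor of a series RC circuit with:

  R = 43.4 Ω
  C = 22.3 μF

Step 1 — Angular frequency: ω = 2π·f = 2π·227 = 1426 rad/s.
Step 2 — Component impedances:
  R: Z = R = 43.4 Ω
  C: Z = 1/(jωC) = -j/(ω·C) = 0 - j31.44 Ω
Step 3 — Series combination: Z_total = R + C = 43.4 - j31.44 Ω = 53.59∠-35.9° Ω.
Step 4 — Power factor: PF = cos(φ) = Re(Z)/|Z| = 43.4/53.592 = 0.8098.
Step 5 — Type: Im(Z) = -31.44 ⇒ leading (phase φ = -35.9°).

PF = 0.8098 (leading, φ = -35.9°)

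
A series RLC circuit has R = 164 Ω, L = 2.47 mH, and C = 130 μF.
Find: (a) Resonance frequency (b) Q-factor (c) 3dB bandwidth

Step 1 — Resonance: ω₀ = 1/√(LC) = 1/√(0.00247·0.00013) = 1765 rad/s.
Step 2 — f₀ = ω₀/(2π) = 280.9 Hz.
Step 3 — Series Q: Q = ω₀L/R = 1765·0.00247/164 = 0.02658.
Step 4 — Bandwidth: Δω = ω₀/Q = 6.64e+04 rad/s; BW = Δω/(2π) = 1.057e+04 Hz.

(a) f₀ = 280.9 Hz  (b) Q = 0.02658  (c) BW = 1.057e+04 Hz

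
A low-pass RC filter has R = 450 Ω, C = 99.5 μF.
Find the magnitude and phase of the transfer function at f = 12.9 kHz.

Step 1 — Angular frequency: ω = 2π·1.29e+04 = 8.105e+04 rad/s.
Step 2 — Transfer function: H(jω) = 1/(1 + jωRC).
Step 3 — Denominator: 1 + jωRC = 1 + j·8.105e+04·450·9.95e-05 = 1 + j3629.
Step 4 — H = 7.593e-08 - j0.0002755.
Step 5 — Magnitude: |H| = 0.0002755 (-71.2 dB); phase: φ = -90.0°.

|H| = 0.0002755 (-71.2 dB), φ = -90.0°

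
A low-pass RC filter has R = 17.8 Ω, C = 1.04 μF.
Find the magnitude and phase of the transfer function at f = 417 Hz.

Step 1 — Angular frequency: ω = 2π·417 = 2620 rad/s.
Step 2 — Transfer function: H(jω) = 1/(1 + jωRC).
Step 3 — Denominator: 1 + jωRC = 1 + j·2620·17.8·1.04e-06 = 1 + j0.0485.
Step 4 — H = 0.9977 - j0.04839.
Step 5 — Magnitude: |H| = 0.9988 (-0.0 dB); phase: φ = -2.8°.

|H| = 0.9988 (-0.0 dB), φ = -2.8°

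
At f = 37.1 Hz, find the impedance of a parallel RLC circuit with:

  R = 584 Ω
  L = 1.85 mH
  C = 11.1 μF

Step 1 — Angular frequency: ω = 2π·f = 2π·37.1 = 233.1 rad/s.
Step 2 — Component impedances:
  R: Z = R = 584 Ω
  L: Z = jωL = j·233.1·0.00185 = 0 + j0.4312 Ω
  C: Z = 1/(jωC) = -j/(ω·C) = 0 - j386.5 Ω
Step 3 — Parallel combination: 1/Z_total = 1/R + 1/L + 1/C; Z_total = 0.0003192 + j0.4317 Ω = 0.4317∠90.0° Ω.

Z = 0.0003192 + j0.4317 Ω = 0.4317∠90.0° Ω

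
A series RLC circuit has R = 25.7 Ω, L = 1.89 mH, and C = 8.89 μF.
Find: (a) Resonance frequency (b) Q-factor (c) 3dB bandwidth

Step 1 — Resonance: ω₀ = 1/√(LC) = 1/√(0.00189·8.89e-06) = 7715 rad/s.
Step 2 — f₀ = ω₀/(2π) = 1228 Hz.
Step 3 — Series Q: Q = ω₀L/R = 7715·0.00189/25.7 = 0.5673.
Step 4 — Bandwidth: Δω = ω₀/Q = 1.36e+04 rad/s; BW = Δω/(2π) = 2164 Hz.

(a) f₀ = 1228 Hz  (b) Q = 0.5673  (c) BW = 2164 Hz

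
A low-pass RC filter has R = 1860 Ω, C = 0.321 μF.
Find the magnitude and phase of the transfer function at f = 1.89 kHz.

Step 1 — Angular frequency: ω = 2π·1890 = 1.188e+04 rad/s.
Step 2 — Transfer function: H(jω) = 1/(1 + jωRC).
Step 3 — Denominator: 1 + jωRC = 1 + j·1.188e+04·1860·3.21e-07 = 1 + j7.09.
Step 4 — H = 0.0195 - j0.1383.
Step 5 — Magnitude: |H| = 0.1397 (-17.1 dB); phase: φ = -82.0°.

|H| = 0.1397 (-17.1 dB), φ = -82.0°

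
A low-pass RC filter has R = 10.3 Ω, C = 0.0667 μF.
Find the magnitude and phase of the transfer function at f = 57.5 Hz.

Step 1 — Angular frequency: ω = 2π·57.5 = 361.3 rad/s.
Step 2 — Transfer function: H(jω) = 1/(1 + jωRC).
Step 3 — Denominator: 1 + jωRC = 1 + j·361.3·10.3·6.67e-08 = 1 + j0.0002482.
Step 4 — H = 1 - j0.0002482.
Step 5 — Magnitude: |H| = 1 (-0.0 dB); phase: φ = -0.0°.

|H| = 1 (-0.0 dB), φ = -0.0°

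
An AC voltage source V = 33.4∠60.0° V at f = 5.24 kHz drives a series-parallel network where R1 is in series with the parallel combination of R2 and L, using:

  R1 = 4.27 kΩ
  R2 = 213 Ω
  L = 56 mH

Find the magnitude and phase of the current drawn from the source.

Step 1 — Angular frequency: ω = 2π·f = 2π·5240 = 3.292e+04 rad/s.
Step 2 — Component impedances:
  R1: Z = R = 4270 Ω
  R2: Z = R = 213 Ω
  L: Z = jωL = j·3.292e+04·0.056 = 0 + j1844 Ω
Step 3 — Parallel branch: R2 || L = 1/(1/R2 + 1/L) = 210.2 + j24.28 Ω.
Step 4 — Series with R1: Z_total = R1 + (R2 || L) = 4480 + j24.28 Ω = 4480∠0.3° Ω.
Step 5 — Source phasor: V = 33.4∠60.0° V = 16.7 + j28.93 V.
Step 6 — Ohm's law: I = V / Z_total = (16.7 + j28.93) / (4480 + j24.28) = 0.003762 + j0.006436 A.
Step 7 — Convert to polar: |I| = 0.007455 A, ∠I = 59.7°.

I = 0.007455∠59.7° A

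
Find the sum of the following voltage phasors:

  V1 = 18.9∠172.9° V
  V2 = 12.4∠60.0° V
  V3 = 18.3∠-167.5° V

Step 1 — Convert each phasor to rectangular form:
  V1 = 18.9·(cos(172.9°) + j·sin(172.9°)) = -18.76 + j2.336 V
  V2 = 12.4·(cos(60.0°) + j·sin(60.0°)) = 6.2 + j10.74 V
  V3 = 18.3·(cos(-167.5°) + j·sin(-167.5°)) = -17.87 - j3.961 V
Step 2 — Sum components: V_total = -30.42 + j9.114 V.
Step 3 — Convert to polar: |V_total| = 31.76 V, ∠V_total = 163.3°.

V_total = 31.76∠163.3° V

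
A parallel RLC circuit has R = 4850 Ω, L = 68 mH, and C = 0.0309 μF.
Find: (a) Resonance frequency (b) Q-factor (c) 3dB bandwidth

Step 1 — Resonance: ω₀ = 1/√(LC) = 1/√(0.068·3.09e-08) = 2.182e+04 rad/s.
Step 2 — f₀ = ω₀/(2π) = 3472 Hz.
Step 3 — Parallel Q: Q = R/(ω₀L) = 4850/(2.182e+04·0.068) = 3.269.
Step 4 — Bandwidth: Δω = ω₀/Q = 6673 rad/s; BW = Δω/(2π) = 1062 Hz.

(a) f₀ = 3472 Hz  (b) Q = 3.269  (c) BW = 1062 Hz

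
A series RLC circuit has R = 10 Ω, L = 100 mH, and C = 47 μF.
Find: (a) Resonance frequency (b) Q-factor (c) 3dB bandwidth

Step 1 — Resonance: ω₀ = 1/√(LC) = 1/√(0.1·4.7e-05) = 461.3 rad/s.
Step 2 — f₀ = ω₀/(2π) = 73.41 Hz.
Step 3 — Series Q: Q = ω₀L/R = 461.3·0.1/10 = 4.613.
Step 4 — Bandwidth: Δω = ω₀/Q = 100 rad/s; BW = Δω/(2π) = 15.92 Hz.

(a) f₀ = 73.41 Hz  (b) Q = 4.613  (c) BW = 15.92 Hz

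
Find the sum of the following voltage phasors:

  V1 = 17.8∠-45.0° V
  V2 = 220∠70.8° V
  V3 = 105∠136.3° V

Step 1 — Convert each phasor to rectangular form:
  V1 = 17.8·(cos(-45.0°) + j·sin(-45.0°)) = 12.59 - j12.59 V
  V2 = 220·(cos(70.8°) + j·sin(70.8°)) = 72.35 + j207.8 V
  V3 = 105·(cos(136.3°) + j·sin(136.3°)) = -75.91 + j72.54 V
Step 2 — Sum components: V_total = 9.026 + j267.7 V.
Step 3 — Convert to polar: |V_total| = 267.9 V, ∠V_total = 88.1°.

V_total = 267.9∠88.1° V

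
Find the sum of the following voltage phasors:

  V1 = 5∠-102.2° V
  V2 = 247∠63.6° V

Step 1 — Convert each phasor to rectangular form:
  V1 = 5·(cos(-102.2°) + j·sin(-102.2°)) = -1.057 - j4.887 V
  V2 = 247·(cos(63.6°) + j·sin(63.6°)) = 109.8 + j221.2 V
Step 2 — Sum components: V_total = 108.8 + j216.4 V.
Step 3 — Convert to polar: |V_total| = 242.2 V, ∠V_total = 63.3°.

V_total = 242.2∠63.3° V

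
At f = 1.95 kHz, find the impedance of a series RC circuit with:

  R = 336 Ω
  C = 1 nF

Step 1 — Angular frequency: ω = 2π·f = 2π·1950 = 1.225e+04 rad/s.
Step 2 — Component impedances:
  R: Z = R = 336 Ω
  C: Z = 1/(jωC) = -j/(ω·C) = 0 - j8.162e+04 Ω
Step 3 — Series combination: Z_total = R + C = 336 - j8.162e+04 Ω = 8.162e+04∠-89.8° Ω.

Z = 336 - j8.162e+04 Ω = 8.162e+04∠-89.8° Ω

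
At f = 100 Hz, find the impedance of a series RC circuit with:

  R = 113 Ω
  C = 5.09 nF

Step 1 — Angular frequency: ω = 2π·f = 2π·100 = 628.3 rad/s.
Step 2 — Component impedances:
  R: Z = R = 113 Ω
  C: Z = 1/(jωC) = -j/(ω·C) = 0 - j3.127e+05 Ω
Step 3 — Series combination: Z_total = R + C = 113 - j3.127e+05 Ω = 3.127e+05∠-90.0° Ω.

Z = 113 - j3.127e+05 Ω = 3.127e+05∠-90.0° Ω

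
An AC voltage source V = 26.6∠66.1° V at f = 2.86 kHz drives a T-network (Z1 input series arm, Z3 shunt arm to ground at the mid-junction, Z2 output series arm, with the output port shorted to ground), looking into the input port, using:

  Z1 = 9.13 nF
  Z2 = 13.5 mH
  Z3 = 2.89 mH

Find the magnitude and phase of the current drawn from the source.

Step 1 — Angular frequency: ω = 2π·f = 2π·2860 = 1.797e+04 rad/s.
Step 2 — Component impedances:
  Z1: Z = 1/(jωC) = -j/(ω·C) = 0 - j6095 Ω
  Z2: Z = jωL = j·1.797e+04·0.0135 = 0 + j242.6 Ω
  Z3: Z = jωL = j·1.797e+04·0.00289 = 0 + j51.93 Ω
Step 3 — With the output port shorted to ground, the output series arm Z2 runs from the junction to ground; the shunt arm Z3 also runs from the junction to ground. They appear in parallel: Z3 || Z2 = 0 + j42.78 Ω.
Step 4 — Series with input arm Z1: Z_in = Z1 + (Z3 || Z2) = 0 - j6052 Ω = 6052∠-90.0° Ω.
Step 5 — Source phasor: V = 26.6∠66.1° V = 10.78 + j24.32 V.
Step 6 — Ohm's law: I = V / Z_total = (10.78 + j24.32) / (0 - j6052) = -0.004018 + j0.001781 A.
Step 7 — Convert to polar: |I| = 0.004395 A, ∠I = 156.1°.

I = 0.004395∠156.1° A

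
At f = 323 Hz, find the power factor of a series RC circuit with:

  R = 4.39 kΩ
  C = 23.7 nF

Step 1 — Angular frequency: ω = 2π·f = 2π·323 = 2029 rad/s.
Step 2 — Component impedances:
  R: Z = R = 4390 Ω
  C: Z = 1/(jωC) = -j/(ω·C) = 0 - j2.079e+04 Ω
Step 3 — Series combination: Z_total = R + C = 4390 - j2.079e+04 Ω = 2.125e+04∠-78.1° Ω.
Step 4 — Power factor: PF = cos(φ) = Re(Z)/|Z| = 4390/2.125e+04 = 0.2066.
Step 5 — Type: Im(Z) = -2.079e+04 ⇒ leading (phase φ = -78.1°).

PF = 0.2066 (leading, φ = -78.1°)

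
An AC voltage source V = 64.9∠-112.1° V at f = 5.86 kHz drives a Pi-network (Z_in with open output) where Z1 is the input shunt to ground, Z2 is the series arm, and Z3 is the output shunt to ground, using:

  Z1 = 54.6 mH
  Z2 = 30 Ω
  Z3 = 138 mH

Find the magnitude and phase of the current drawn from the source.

Step 1 — Angular frequency: ω = 2π·f = 2π·5860 = 3.682e+04 rad/s.
Step 2 — Component impedances:
  Z1: Z = jωL = j·3.682e+04·0.0546 = 0 + j2010 Ω
  Z2: Z = R = 30 Ω
  Z3: Z = jωL = j·3.682e+04·0.138 = 0 + j5081 Ω
Step 3 — With open output, the series arm Z2 and the output shunt Z3 appear in series to ground: Z2 + Z3 = 30 + j5081 Ω.
Step 4 — Parallel with input shunt Z1: Z_in = Z1 || (Z2 + Z3) = 2.411 + j1440 Ω = 1440∠89.9° Ω.
Step 5 — Source phasor: V = 64.9∠-112.1° V = -24.42 - j60.13 V.
Step 6 — Ohm's law: I = V / Z_total = (-24.42 - j60.13) / (2.411 + j1440) = -0.04177 + j0.01688 A.
Step 7 — Convert to polar: |I| = 0.04506 A, ∠I = 158.0°.

I = 0.04506∠158.0° A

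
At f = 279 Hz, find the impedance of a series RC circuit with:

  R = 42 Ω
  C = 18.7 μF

Step 1 — Angular frequency: ω = 2π·f = 2π·279 = 1753 rad/s.
Step 2 — Component impedances:
  R: Z = R = 42 Ω
  C: Z = 1/(jωC) = -j/(ω·C) = 0 - j30.51 Ω
Step 3 — Series combination: Z_total = R + C = 42 - j30.51 Ω = 51.91∠-36.0° Ω.

Z = 42 - j30.51 Ω = 51.91∠-36.0° Ω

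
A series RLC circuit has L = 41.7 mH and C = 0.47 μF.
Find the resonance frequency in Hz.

Step 1 — Resonance condition Im(Z)=0 gives ω₀ = 1/√(LC).
Step 2 — ω₀ = 1/√(0.0417·4.7e-07) = 7143 rad/s.
Step 3 — f₀ = ω₀/(2π) = 1137 Hz.

f₀ = 1137 Hz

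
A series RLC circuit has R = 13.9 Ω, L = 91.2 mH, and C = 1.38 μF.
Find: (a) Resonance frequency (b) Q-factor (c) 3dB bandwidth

Step 1 — Resonance condition Im(Z)=0 gives ω₀ = 1/√(LC).
Step 2 — ω₀ = 1/√(0.0912·1.38e-06) = 2819 rad/s.
Step 3 — f₀ = ω₀/(2π) = 448.6 Hz.
Step 4 — Series Q: Q = ω₀L/R = 2819·0.0912/13.9 = 18.49.
Step 5 — 3dB bandwidth: Δω = ω₀/Q = 152.4 rad/s; BW = Δω/(2π) = 24.26 Hz.

(a) f₀ = 448.6 Hz  (b) Q = 18.49  (c) BW = 24.26 Hz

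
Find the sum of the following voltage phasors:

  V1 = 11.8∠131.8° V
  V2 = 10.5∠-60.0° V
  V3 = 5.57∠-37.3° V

Step 1 — Convert each phasor to rectangular form:
  V1 = 11.8·(cos(131.8°) + j·sin(131.8°)) = -7.865 + j8.797 V
  V2 = 10.5·(cos(-60.0°) + j·sin(-60.0°)) = 5.25 - j9.093 V
  V3 = 5.57·(cos(-37.3°) + j·sin(-37.3°)) = 4.431 - j3.375 V
Step 2 — Sum components: V_total = 1.816 - j3.672 V.
Step 3 — Convert to polar: |V_total| = 4.096 V, ∠V_total = -63.7°.

V_total = 4.096∠-63.7° V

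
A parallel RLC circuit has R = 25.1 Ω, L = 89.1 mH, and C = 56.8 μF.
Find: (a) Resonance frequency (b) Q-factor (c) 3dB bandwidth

Step 1 — Resonance: ω₀ = 1/√(LC) = 1/√(0.0891·5.68e-05) = 444.5 rad/s.
Step 2 — f₀ = ω₀/(2π) = 70.75 Hz.
Step 3 — Parallel Q: Q = R/(ω₀L) = 25.1/(444.5·0.0891) = 0.6337.
Step 4 — Bandwidth: Δω = ω₀/Q = 701.4 rad/s; BW = Δω/(2π) = 111.6 Hz.

(a) f₀ = 70.75 Hz  (b) Q = 0.6337  (c) BW = 111.6 Hz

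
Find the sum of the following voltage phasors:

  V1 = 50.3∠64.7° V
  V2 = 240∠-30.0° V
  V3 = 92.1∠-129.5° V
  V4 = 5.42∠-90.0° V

Step 1 — Convert each phasor to rectangular form:
  V1 = 50.3·(cos(64.7°) + j·sin(64.7°)) = 21.5 + j45.48 V
  V2 = 240·(cos(-30.0°) + j·sin(-30.0°)) = 207.8 - j120 V
  V3 = 92.1·(cos(-129.5°) + j·sin(-129.5°)) = -58.58 - j71.07 V
  V4 = 5.42·(cos(-90.0°) + j·sin(-90.0°)) = 0 - j5.42 V
Step 2 — Sum components: V_total = 170.8 - j151 V.
Step 3 — Convert to polar: |V_total| = 228 V, ∠V_total = -41.5°.

V_total = 228∠-41.5° V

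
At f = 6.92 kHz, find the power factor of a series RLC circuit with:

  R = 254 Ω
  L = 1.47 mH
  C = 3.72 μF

Step 1 — Angular frequency: ω = 2π·f = 2π·6920 = 4.348e+04 rad/s.
Step 2 — Component impedances:
  R: Z = R = 254 Ω
  L: Z = jωL = j·4.348e+04·0.00147 = 0 + j63.92 Ω
  C: Z = 1/(jωC) = -j/(ω·C) = 0 - j6.183 Ω
Step 3 — Series combination: Z_total = R + L + C = 254 + j57.73 Ω = 260.5∠12.8° Ω.
Step 4 — Power factor: PF = cos(φ) = Re(Z)/|Z| = 254/260.48 = 0.9751.
Step 5 — Type: Im(Z) = 57.73 ⇒ lagging (phase φ = 12.8°).

PF = 0.9751 (lagging, φ = 12.8°)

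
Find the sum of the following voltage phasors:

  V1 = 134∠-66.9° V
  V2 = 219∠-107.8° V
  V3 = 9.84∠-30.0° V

Step 1 — Convert each phasor to rectangular form:
  V1 = 134·(cos(-66.9°) + j·sin(-66.9°)) = 52.57 - j123.3 V
  V2 = 219·(cos(-107.8°) + j·sin(-107.8°)) = -66.95 - j208.5 V
  V3 = 9.84·(cos(-30.0°) + j·sin(-30.0°)) = 8.522 - j4.92 V
Step 2 — Sum components: V_total = -5.852 - j336.7 V.
Step 3 — Convert to polar: |V_total| = 336.7 V, ∠V_total = -91.0°.

V_total = 336.7∠-91.0° V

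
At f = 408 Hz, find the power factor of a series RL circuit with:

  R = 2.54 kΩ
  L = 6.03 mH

Step 1 — Angular frequency: ω = 2π·f = 2π·408 = 2564 rad/s.
Step 2 — Component impedances:
  R: Z = R = 2540 Ω
  L: Z = jωL = j·2564·0.00603 = 0 + j15.46 Ω
Step 3 — Series combination: Z_total = R + L = 2540 + j15.46 Ω = 2540∠0.3° Ω.
Step 4 — Power factor: PF = cos(φ) = Re(Z)/|Z| = 2540/2540 = 1.
Step 5 — Type: Im(Z) = 15.46 ⇒ lagging (phase φ = 0.3°).

PF = 1 (lagging, φ = 0.3°)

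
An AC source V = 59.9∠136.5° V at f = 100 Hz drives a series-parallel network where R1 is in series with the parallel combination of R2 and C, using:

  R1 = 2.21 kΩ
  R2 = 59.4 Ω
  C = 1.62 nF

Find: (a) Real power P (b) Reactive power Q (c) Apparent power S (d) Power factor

Step 1 — Angular frequency: ω = 2π·f = 2π·100 = 628.3 rad/s.
Step 2 — Component impedances:
  R1: Z = R = 2210 Ω
  R2: Z = R = 59.4 Ω
  C: Z = 1/(jωC) = -j/(ω·C) = 0 - j9.824e+05 Ω
Step 3 — Parallel branch: R2 || C = 1/(1/R2 + 1/C) = 59.4 - j0.003591 Ω.
Step 4 — Series with R1: Z_total = R1 + (R2 || C) = 2269 - j0.003591 Ω = 2269∠-0.0° Ω.
Step 5 — Source phasor: V = 59.9∠136.5° V = -43.45 + j41.23 V.
Step 6 — Current: I = V / Z = -0.01915 + j0.01817 A = 0.02639∠136.5° A.
Step 7 — Complex power: S = V·I* = 1.581 - j2.502e-06 VA.
Step 8 — Real power: P = Re(S) = 1.581 W.
Step 9 — Reactive power: Q = Im(S) = -2.502e-06 VAR.
Step 10 — Apparent power: |S| = 1.581 VA.
Step 11 — Power factor: PF = P/|S| = 1 (leading).

(a) P = 1.581 W  (b) Q = -2.502e-06 VAR  (c) S = 1.581 VA  (d) PF = 1 (leading)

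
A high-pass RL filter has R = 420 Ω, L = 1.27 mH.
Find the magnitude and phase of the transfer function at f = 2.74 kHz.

Step 1 — Angular frequency: ω = 2π·2740 = 1.722e+04 rad/s.
Step 2 — Transfer function: H(jω) = jωL/(R + jωL).
Step 3 — Numerator jωL = j·21.86; denominator R + jωL = 420 + j21.86.
Step 4 — H = 0.002703 + j0.05192.
Step 5 — Magnitude: |H| = 0.05199 (-25.7 dB); phase: φ = 87.0°.

|H| = 0.05199 (-25.7 dB), φ = 87.0°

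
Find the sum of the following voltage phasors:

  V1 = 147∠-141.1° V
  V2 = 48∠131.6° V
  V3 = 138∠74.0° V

Step 1 — Convert each phasor to rectangular form:
  V1 = 147·(cos(-141.1°) + j·sin(-141.1°)) = -114.4 - j92.31 V
  V2 = 48·(cos(131.6°) + j·sin(131.6°)) = -31.87 + j35.89 V
  V3 = 138·(cos(74.0°) + j·sin(74.0°)) = 38.04 + j132.7 V
Step 2 — Sum components: V_total = -108.2 + j76.24 V.
Step 3 — Convert to polar: |V_total| = 132.4 V, ∠V_total = 144.8°.

V_total = 132.4∠144.8° V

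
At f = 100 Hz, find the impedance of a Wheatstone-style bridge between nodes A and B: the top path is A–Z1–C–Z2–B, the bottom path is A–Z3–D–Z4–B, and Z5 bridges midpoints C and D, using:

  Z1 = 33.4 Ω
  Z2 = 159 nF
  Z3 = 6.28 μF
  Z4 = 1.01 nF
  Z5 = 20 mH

Step 1 — Angular frequency: ω = 2π·f = 2π·100 = 628.3 rad/s.
Step 2 — Component impedances:
  Z1: Z = R = 33.4 Ω
  Z2: Z = 1/(jωC) = -j/(ω·C) = 0 - j1.001e+04 Ω
  Z3: Z = 1/(jωC) = -j/(ω·C) = 0 - j253.4 Ω
  Z4: Z = 1/(jωC) = -j/(ω·C) = 0 - j1.576e+06 Ω
  Z5: Z = jωL = j·628.3·0.02 = 0 + j12.57 Ω
Step 3 — Bridge requires nodal analysis (the Z5 bridge couples midpoints C and D, so the two paths cannot be reduced to a simple series/parallel combination). Setting node B to ground and injecting 1 A at node A, the 3-node admittance system at A, C, D solves to V_A = Z_AB = 32.79 - j9951 Ω = 9951∠-89.8° Ω.

Z = 32.79 - j9951 Ω = 9951∠-89.8° Ω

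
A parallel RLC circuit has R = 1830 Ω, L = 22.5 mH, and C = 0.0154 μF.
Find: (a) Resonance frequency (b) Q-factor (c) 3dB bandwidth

Step 1 — Resonance: ω₀ = 1/√(LC) = 1/√(0.0225·1.54e-08) = 5.372e+04 rad/s.
Step 2 — f₀ = ω₀/(2π) = 8550 Hz.
Step 3 — Parallel Q: Q = R/(ω₀L) = 1830/(5.372e+04·0.0225) = 1.514.
Step 4 — Bandwidth: Δω = ω₀/Q = 3.548e+04 rad/s; BW = Δω/(2π) = 5647 Hz.

(a) f₀ = 8550 Hz  (b) Q = 1.514  (c) BW = 5647 Hz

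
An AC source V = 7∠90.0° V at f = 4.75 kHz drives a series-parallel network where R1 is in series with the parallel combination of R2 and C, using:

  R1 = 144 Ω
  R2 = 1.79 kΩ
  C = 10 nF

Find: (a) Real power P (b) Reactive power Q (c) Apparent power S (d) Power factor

Step 1 — Angular frequency: ω = 2π·f = 2π·4750 = 2.985e+04 rad/s.
Step 2 — Component impedances:
  R1: Z = R = 144 Ω
  R2: Z = R = 1790 Ω
  C: Z = 1/(jωC) = -j/(ω·C) = 0 - j3351 Ω
Step 3 — Parallel branch: R2 || C = 1/(1/R2 + 1/C) = 1393 - j743.9 Ω.
Step 4 — Series with R1: Z_total = R1 + (R2 || C) = 1537 - j743.9 Ω = 1707∠-25.8° Ω.
Step 5 — Source phasor: V = 7∠90.0° V = 0 + j7 V.
Step 6 — Current: I = V / Z = -0.001787 + j0.003691 A = 0.0041∠115.8° A.
Step 7 — Complex power: S = V·I* = 0.02583 - j0.01251 VA.
Step 8 — Real power: P = Re(S) = 0.02583 W.
Step 9 — Reactive power: Q = Im(S) = -0.01251 VAR.
Step 10 — Apparent power: |S| = 0.0287 VA.
Step 11 — Power factor: PF = P/|S| = 0.9001 (leading).

(a) P = 0.02583 W  (b) Q = -0.01251 VAR  (c) S = 0.0287 VA  (d) PF = 0.9001 (leading)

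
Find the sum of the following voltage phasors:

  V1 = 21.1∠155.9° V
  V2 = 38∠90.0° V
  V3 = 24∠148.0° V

Step 1 — Convert each phasor to rectangular form:
  V1 = 21.1·(cos(155.9°) + j·sin(155.9°)) = -19.26 + j8.616 V
  V2 = 38·(cos(90.0°) + j·sin(90.0°)) = 0 + j38 V
  V3 = 24·(cos(148.0°) + j·sin(148.0°)) = -20.35 + j12.72 V
Step 2 — Sum components: V_total = -39.61 + j59.33 V.
Step 3 — Convert to polar: |V_total| = 71.34 V, ∠V_total = 123.7°.

V_total = 71.34∠123.7° V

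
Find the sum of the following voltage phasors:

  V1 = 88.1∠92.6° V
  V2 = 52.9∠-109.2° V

Step 1 — Convert each phasor to rectangular form:
  V1 = 88.1·(cos(92.6°) + j·sin(92.6°)) = -3.996 + j88.01 V
  V2 = 52.9·(cos(-109.2°) + j·sin(-109.2°)) = -17.4 - j49.96 V
Step 2 — Sum components: V_total = -21.39 + j38.05 V.
Step 3 — Convert to polar: |V_total| = 43.65 V, ∠V_total = 119.3°.

V_total = 43.65∠119.3° V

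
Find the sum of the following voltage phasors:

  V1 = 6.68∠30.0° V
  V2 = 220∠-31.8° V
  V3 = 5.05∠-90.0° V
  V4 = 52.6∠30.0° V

Step 1 — Convert each phasor to rectangular form:
  V1 = 6.68·(cos(30.0°) + j·sin(30.0°)) = 5.785 + j3.34 V
  V2 = 220·(cos(-31.8°) + j·sin(-31.8°)) = 187 - j115.9 V
  V3 = 5.05·(cos(-90.0°) + j·sin(-90.0°)) = 0 - j5.05 V
  V4 = 52.6·(cos(30.0°) + j·sin(30.0°)) = 45.55 + j26.3 V
Step 2 — Sum components: V_total = 238.3 - j91.34 V.
Step 3 — Convert to polar: |V_total| = 255.2 V, ∠V_total = -21.0°.

V_total = 255.2∠-21.0° V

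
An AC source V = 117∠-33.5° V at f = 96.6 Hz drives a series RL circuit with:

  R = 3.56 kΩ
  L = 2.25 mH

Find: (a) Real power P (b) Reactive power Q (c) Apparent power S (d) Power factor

Step 1 — Angular frequency: ω = 2π·f = 2π·96.6 = 607 rad/s.
Step 2 — Component impedances:
  R: Z = R = 3560 Ω
  L: Z = jωL = j·607·0.00225 = 0 + j1.366 Ω
Step 3 — Series combination: Z_total = R + L = 3560 + j1.366 Ω = 3560∠0.0° Ω.
Step 4 — Source phasor: V = 117∠-33.5° V = 97.56 - j64.58 V.
Step 5 — Current: I = V / Z = 0.0274 - j0.01815 A = 0.03287∠-33.5° A.
Step 6 — Complex power: S = V·I* = 3.845 + j0.001475 VA.
Step 7 — Real power: P = Re(S) = 3.845 W.
Step 8 — Reactive power: Q = Im(S) = 0.001475 VAR.
Step 9 — Apparent power: |S| = 3.845 VA.
Step 10 — Power factor: PF = P/|S| = 1 (lagging).

(a) P = 3.845 W  (b) Q = 0.001475 VAR  (c) S = 3.845 VA  (d) PF = 1 (lagging)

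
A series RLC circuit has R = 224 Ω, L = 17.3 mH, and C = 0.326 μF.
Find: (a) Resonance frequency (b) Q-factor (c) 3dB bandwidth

Step 1 — Resonance: ω₀ = 1/√(LC) = 1/√(0.0173·3.26e-07) = 1.332e+04 rad/s.
Step 2 — f₀ = ω₀/(2π) = 2119 Hz.
Step 3 — Series Q: Q = ω₀L/R = 1.332e+04·0.0173/224 = 1.028.
Step 4 — Bandwidth: Δω = ω₀/Q = 1.295e+04 rad/s; BW = Δω/(2π) = 2061 Hz.

(a) f₀ = 2119 Hz  (b) Q = 1.028  (c) BW = 2061 Hz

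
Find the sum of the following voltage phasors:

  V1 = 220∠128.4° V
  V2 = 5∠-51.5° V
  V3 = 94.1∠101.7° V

Step 1 — Convert each phasor to rectangular form:
  V1 = 220·(cos(128.4°) + j·sin(128.4°)) = -136.7 + j172.4 V
  V2 = 5·(cos(-51.5°) + j·sin(-51.5°)) = 3.113 - j3.913 V
  V3 = 94.1·(cos(101.7°) + j·sin(101.7°)) = -19.08 + j92.14 V
Step 2 — Sum components: V_total = -152.6 + j260.6 V.
Step 3 — Convert to polar: |V_total| = 302 V, ∠V_total = 120.4°.

V_total = 302∠120.4° V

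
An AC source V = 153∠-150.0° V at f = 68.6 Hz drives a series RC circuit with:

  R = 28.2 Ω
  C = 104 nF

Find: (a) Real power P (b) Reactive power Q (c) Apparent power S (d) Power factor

Step 1 — Angular frequency: ω = 2π·f = 2π·68.6 = 431 rad/s.
Step 2 — Component impedances:
  R: Z = R = 28.2 Ω
  C: Z = 1/(jωC) = -j/(ω·C) = 0 - j2.231e+04 Ω
Step 3 — Series combination: Z_total = R + C = 28.2 - j2.231e+04 Ω = 2.231e+04∠-89.9° Ω.
Step 4 — Source phasor: V = 153∠-150.0° V = -132.5 - j76.5 V.
Step 5 — Current: I = V / Z = 0.003422 - j0.005944 A = 0.006858∠-60.1° A.
Step 6 — Complex power: S = V·I* = 0.001326 - j1.049 VA.
Step 7 — Real power: P = Re(S) = 0.001326 W.
Step 8 — Reactive power: Q = Im(S) = -1.049 VAR.
Step 9 — Apparent power: |S| = 1.049 VA.
Step 10 — Power factor: PF = P/|S| = 0.001264 (leading).

(a) P = 0.001326 W  (b) Q = -1.049 VAR  (c) S = 1.049 VA  (d) PF = 0.001264 (leading)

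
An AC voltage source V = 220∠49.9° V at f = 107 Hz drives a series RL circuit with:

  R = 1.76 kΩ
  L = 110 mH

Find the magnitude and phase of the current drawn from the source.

Step 1 — Angular frequency: ω = 2π·f = 2π·107 = 672.3 rad/s.
Step 2 — Component impedances:
  R: Z = R = 1760 Ω
  L: Z = jωL = j·672.3·0.11 = 0 + j73.95 Ω
Step 3 — Series combination: Z_total = R + L = 1760 + j73.95 Ω = 1762∠2.4° Ω.
Step 4 — Source phasor: V = 220∠49.9° V = 141.7 + j168.3 V.
Step 5 — Ohm's law: I = V / Z_total = (141.7 + j168.3) / (1760 + j73.95) = 0.08438 + j0.09207 A.
Step 6 — Convert to polar: |I| = 0.1249 A, ∠I = 47.5°.

I = 0.1249∠47.5° A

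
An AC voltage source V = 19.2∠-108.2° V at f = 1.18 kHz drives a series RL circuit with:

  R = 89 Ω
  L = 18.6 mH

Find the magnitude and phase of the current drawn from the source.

Step 1 — Angular frequency: ω = 2π·f = 2π·1180 = 7414 rad/s.
Step 2 — Component impedances:
  R: Z = R = 89 Ω
  L: Z = jωL = j·7414·0.0186 = 0 + j137.9 Ω
Step 3 — Series combination: Z_total = R + L = 89 + j137.9 Ω = 164.1∠57.2° Ω.
Step 4 — Source phasor: V = 19.2∠-108.2° V = -5.997 - j18.24 V.
Step 5 — Ohm's law: I = V / Z_total = (-5.997 - j18.24) / (89 + j137.9) = -0.1132 - j0.02956 A.
Step 6 — Convert to polar: |I| = 0.117 A, ∠I = -165.4°.

I = 0.117∠-165.4° A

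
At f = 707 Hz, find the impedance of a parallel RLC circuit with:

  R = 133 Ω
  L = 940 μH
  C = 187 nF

Step 1 — Angular frequency: ω = 2π·f = 2π·707 = 4442 rad/s.
Step 2 — Component impedances:
  R: Z = R = 133 Ω
  L: Z = jωL = j·4442·0.00094 = 0 + j4.176 Ω
  C: Z = 1/(jωC) = -j/(ω·C) = 0 - j1204 Ω
Step 3 — Parallel combination: 1/Z_total = 1/R + 1/L + 1/C; Z_total = 0.1319 + j4.186 Ω = 4.188∠88.2° Ω.

Z = 0.1319 + j4.186 Ω = 4.188∠88.2° Ω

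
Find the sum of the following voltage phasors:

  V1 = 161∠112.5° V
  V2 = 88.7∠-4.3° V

Step 1 — Convert each phasor to rectangular form:
  V1 = 161·(cos(112.5°) + j·sin(112.5°)) = -61.61 + j148.7 V
  V2 = 88.7·(cos(-4.3°) + j·sin(-4.3°)) = 88.45 - j6.651 V
Step 2 — Sum components: V_total = 26.84 + j142.1 V.
Step 3 — Convert to polar: |V_total| = 144.6 V, ∠V_total = 79.3°.

V_total = 144.6∠79.3° V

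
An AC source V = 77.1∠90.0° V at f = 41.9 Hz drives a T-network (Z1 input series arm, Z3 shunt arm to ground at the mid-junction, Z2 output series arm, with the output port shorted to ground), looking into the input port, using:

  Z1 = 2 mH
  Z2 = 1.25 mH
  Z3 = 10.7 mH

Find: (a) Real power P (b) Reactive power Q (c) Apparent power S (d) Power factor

Step 1 — Angular frequency: ω = 2π·f = 2π·41.9 = 263.3 rad/s.
Step 2 — Component impedances:
  Z1: Z = jωL = j·263.3·0.002 = 0 + j0.5265 Ω
  Z2: Z = jωL = j·263.3·0.00125 = 0 + j0.3291 Ω
  Z3: Z = jωL = j·263.3·0.0107 = 0 + j2.817 Ω
Step 3 — With the output port shorted to ground, the output series arm Z2 runs from the junction to ground; the shunt arm Z3 also runs from the junction to ground. They appear in parallel: Z3 || Z2 = 0 + j0.2947 Ω.
Step 4 — Series with input arm Z1: Z_in = Z1 + (Z3 || Z2) = 0 + j0.8212 Ω = 0.8212∠90.0° Ω.
Step 5 — Source phasor: V = 77.1∠90.0° V = 0 + j77.1 V.
Step 6 — Current: I = V / Z = 93.89 A = 93.89∠-0.0° A.
Step 7 — Complex power: S = V·I* = 0 + j7239 VA.
Step 8 — Real power: P = Re(S) = 0 W.
Step 9 — Reactive power: Q = Im(S) = 7239 VAR.
Step 10 — Apparent power: |S| = 7239 VA.
Step 11 — Power factor: PF = P/|S| = 0 (lagging).

(a) P = 0 W  (b) Q = 7239 VAR  (c) S = 7239 VA  (d) PF = 0 (lagging)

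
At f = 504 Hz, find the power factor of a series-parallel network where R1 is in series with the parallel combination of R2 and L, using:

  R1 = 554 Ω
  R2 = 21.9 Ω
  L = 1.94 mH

Step 1 — Angular frequency: ω = 2π·f = 2π·504 = 3167 rad/s.
Step 2 — Component impedances:
  R1: Z = R = 554 Ω
  R2: Z = R = 21.9 Ω
  L: Z = jωL = j·3167·0.00194 = 0 + j6.143 Ω
Step 3 — Parallel branch: R2 || L = 1/(1/R2 + 1/L) = 1.598 + j5.695 Ω.
Step 4 — Series with R1: Z_total = R1 + (R2 || L) = 555.6 + j5.695 Ω = 555.6∠0.6° Ω.
Step 5 — Power factor: PF = cos(φ) = Re(Z)/|Z| = 555.6/555.63 = 0.9999.
Step 6 — Type: Im(Z) = 5.695 ⇒ lagging (phase φ = 0.6°).

PF = 0.9999 (lagging, φ = 0.6°)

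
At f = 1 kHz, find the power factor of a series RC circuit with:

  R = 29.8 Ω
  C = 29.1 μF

Step 1 — Angular frequency: ω = 2π·f = 2π·1000 = 6283 rad/s.
Step 2 — Component impedances:
  R: Z = R = 29.8 Ω
  C: Z = 1/(jωC) = -j/(ω·C) = 0 - j5.469 Ω
Step 3 — Series combination: Z_total = R + C = 29.8 - j5.469 Ω = 30.3∠-10.4° Ω.
Step 4 — Power factor: PF = cos(φ) = Re(Z)/|Z| = 29.8/30.298 = 0.9836.
Step 5 — Type: Im(Z) = -5.469 ⇒ leading (phase φ = -10.4°).

PF = 0.9836 (leading, φ = -10.4°)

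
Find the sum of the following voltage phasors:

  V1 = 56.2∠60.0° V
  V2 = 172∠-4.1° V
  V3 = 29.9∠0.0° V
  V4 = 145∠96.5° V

Step 1 — Convert each phasor to rectangular form:
  V1 = 56.2·(cos(60.0°) + j·sin(60.0°)) = 28.1 + j48.67 V
  V2 = 172·(cos(-4.1°) + j·sin(-4.1°)) = 171.6 - j12.3 V
  V3 = 29.9·(cos(0.0°) + j·sin(0.0°)) = 29.9 V
  V4 = 145·(cos(96.5°) + j·sin(96.5°)) = -16.41 + j144.1 V
Step 2 — Sum components: V_total = 213.1 + j180.4 V.
Step 3 — Convert to polar: |V_total| = 279.3 V, ∠V_total = 40.3°.

V_total = 279.3∠40.3° V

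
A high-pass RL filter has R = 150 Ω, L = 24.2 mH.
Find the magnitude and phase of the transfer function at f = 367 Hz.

Step 1 — Angular frequency: ω = 2π·367 = 2306 rad/s.
Step 2 — Transfer function: H(jω) = jωL/(R + jωL).
Step 3 — Numerator jωL = j·55.8; denominator R + jωL = 150 + j55.8.
Step 4 — H = 0.1216 + j0.3268.
Step 5 — Magnitude: |H| = 0.3487 (-9.2 dB); phase: φ = 69.6°.

|H| = 0.3487 (-9.2 dB), φ = 69.6°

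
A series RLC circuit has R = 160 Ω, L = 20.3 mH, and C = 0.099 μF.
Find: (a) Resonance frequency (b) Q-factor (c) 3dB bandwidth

Step 1 — Resonance condition Im(Z)=0 gives ω₀ = 1/√(LC).
Step 2 — ω₀ = 1/√(0.0203·9.9e-08) = 2.231e+04 rad/s.
Step 3 — f₀ = ω₀/(2π) = 3550 Hz.
Step 4 — Series Q: Q = ω₀L/R = 2.231e+04·0.0203/160 = 2.83.
Step 5 — 3dB bandwidth: Δω = ω₀/Q = 7882 rad/s; BW = Δω/(2π) = 1254 Hz.

(a) f₀ = 3550 Hz  (b) Q = 2.83  (c) BW = 1254 Hz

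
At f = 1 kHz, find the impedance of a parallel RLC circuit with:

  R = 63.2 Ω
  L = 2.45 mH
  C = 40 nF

Step 1 — Angular frequency: ω = 2π·f = 2π·1000 = 6283 rad/s.
Step 2 — Component impedances:
  R: Z = R = 63.2 Ω
  L: Z = jωL = j·6283·0.00245 = 0 + j15.39 Ω
  C: Z = 1/(jωC) = -j/(ω·C) = 0 - j3979 Ω
Step 3 — Parallel combination: 1/Z_total = 1/R + 1/L + 1/C; Z_total = 3.566 + j14.58 Ω = 15.01∠76.3° Ω.

Z = 3.566 + j14.58 Ω = 15.01∠76.3° Ω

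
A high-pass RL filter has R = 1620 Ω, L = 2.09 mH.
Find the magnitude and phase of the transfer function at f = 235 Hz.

Step 1 — Angular frequency: ω = 2π·235 = 1477 rad/s.
Step 2 — Transfer function: H(jω) = jωL/(R + jωL).
Step 3 — Numerator jωL = j·3.086; denominator R + jωL = 1620 + j3.086.
Step 4 — H = 3.629e-06 + j0.001905.
Step 5 — Magnitude: |H| = 0.001905 (-54.4 dB); phase: φ = 89.9°.

|H| = 0.001905 (-54.4 dB), φ = 89.9°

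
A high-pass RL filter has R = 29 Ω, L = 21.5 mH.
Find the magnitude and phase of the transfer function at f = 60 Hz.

Step 1 — Angular frequency: ω = 2π·60 = 377 rad/s.
Step 2 — Transfer function: H(jω) = jωL/(R + jωL).
Step 3 — Numerator jωL = j·8.105; denominator R + jωL = 29 + j8.105.
Step 4 — H = 0.07246 + j0.2592.
Step 5 — Magnitude: |H| = 0.2692 (-11.4 dB); phase: φ = 74.4°.

|H| = 0.2692 (-11.4 dB), φ = 74.4°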